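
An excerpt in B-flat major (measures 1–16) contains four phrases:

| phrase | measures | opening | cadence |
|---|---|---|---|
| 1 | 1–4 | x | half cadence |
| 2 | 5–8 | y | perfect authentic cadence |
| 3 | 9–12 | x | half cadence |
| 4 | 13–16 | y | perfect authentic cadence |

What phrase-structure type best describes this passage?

The cadence pattern HC–PAC–HC–PAC is weak–strong twice, and phrases 3–4 restate phrases 1–2: a period heard twice, not a double period (which would end weakly at phrase 2).

repeated period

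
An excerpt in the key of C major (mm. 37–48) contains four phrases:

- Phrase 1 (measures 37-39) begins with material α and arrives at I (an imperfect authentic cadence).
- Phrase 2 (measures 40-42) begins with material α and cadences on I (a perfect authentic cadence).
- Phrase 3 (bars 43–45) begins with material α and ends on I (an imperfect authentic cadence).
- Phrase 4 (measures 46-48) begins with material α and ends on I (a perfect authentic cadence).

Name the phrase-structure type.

repeated period

The cadence pattern IAC–PAC–IAC–PAC is weak–strong twice, and phrases 3–4 restate phrases 1–2: a period heard twice, not a double period (which would end weakly at phrase 2).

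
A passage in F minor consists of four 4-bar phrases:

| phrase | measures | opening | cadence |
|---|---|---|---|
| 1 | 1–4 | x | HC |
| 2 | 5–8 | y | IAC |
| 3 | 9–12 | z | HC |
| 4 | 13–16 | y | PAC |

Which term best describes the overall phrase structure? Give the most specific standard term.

contrasting double period

Four phrases in two halves: the first half (mm. 1–8) ends with an imperfect authentic cadence, the second (mm. 9-16) with a perfect authentic cadence — a large antecedent–consequent pair, i.e. a double period.
Phrase 3 begins with different material from phrase 1, making it contrasting.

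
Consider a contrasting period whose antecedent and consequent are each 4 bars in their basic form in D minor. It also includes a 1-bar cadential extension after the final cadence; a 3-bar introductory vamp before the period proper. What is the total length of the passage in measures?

Basic contrasting period: 4 + 4 = 8 bars.
8 (basic form) + 1 (cadential extension) + 3 (introduction) = 12.

12 measures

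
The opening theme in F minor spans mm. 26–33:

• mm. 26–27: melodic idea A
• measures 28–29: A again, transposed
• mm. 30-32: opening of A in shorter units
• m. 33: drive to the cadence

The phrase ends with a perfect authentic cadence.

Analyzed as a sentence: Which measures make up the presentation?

measures 26–29

The presentation of a sentence is the basic idea (measures 26–27) plus its repetition (mm. 28–29); the presentation is therefore mm. 26-29.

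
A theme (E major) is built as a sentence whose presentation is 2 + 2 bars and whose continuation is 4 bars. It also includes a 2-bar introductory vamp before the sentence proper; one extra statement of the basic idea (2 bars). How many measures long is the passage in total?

12 measures

Basic sentence: 2 + 2 + 4 = 8 bars.
8 (basic form) + 2 (introduction) + 2 (extra statement) = 12.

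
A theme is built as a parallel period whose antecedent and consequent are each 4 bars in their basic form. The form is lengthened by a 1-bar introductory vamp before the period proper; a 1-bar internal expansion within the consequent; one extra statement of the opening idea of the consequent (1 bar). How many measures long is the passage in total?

11 measures

Basic parallel period: 4 + 4 = 8 bars.
8 (basic form) + 1 (introduction) + 1 (internal expansion) + 1 (extra statement) = 11.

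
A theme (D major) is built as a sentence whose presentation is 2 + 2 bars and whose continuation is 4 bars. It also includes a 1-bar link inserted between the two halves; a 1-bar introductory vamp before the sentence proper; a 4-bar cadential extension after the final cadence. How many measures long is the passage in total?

Basic sentence: 2 + 2 + 4 = 8 bars.
8 (basic form) + 1 (link) + 1 (introduction) + 4 (cadential extension) = 14.

14 measures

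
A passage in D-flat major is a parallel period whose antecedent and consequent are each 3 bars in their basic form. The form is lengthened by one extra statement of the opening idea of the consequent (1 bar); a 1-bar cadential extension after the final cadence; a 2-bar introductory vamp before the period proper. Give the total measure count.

Basic parallel period: 3 + 3 = 6 bars.
6 (basic form) + 1 (extra statement) + 1 (cadential extension) + 2 (introduction) = 10.

10 measures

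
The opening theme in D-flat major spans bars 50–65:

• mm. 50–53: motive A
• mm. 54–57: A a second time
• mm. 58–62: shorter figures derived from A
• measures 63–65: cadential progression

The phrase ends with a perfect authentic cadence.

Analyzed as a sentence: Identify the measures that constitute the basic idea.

measures 50–53

The presentation of a sentence is the basic idea (measures 50-53) plus its repetition (mm. 54–57); the basic idea is therefore mm. 50-53.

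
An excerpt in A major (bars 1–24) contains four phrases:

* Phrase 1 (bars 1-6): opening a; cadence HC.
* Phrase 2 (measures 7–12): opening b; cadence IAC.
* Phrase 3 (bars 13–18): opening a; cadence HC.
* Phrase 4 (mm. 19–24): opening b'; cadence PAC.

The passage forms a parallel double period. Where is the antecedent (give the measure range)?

measures 1–12

In a double period the four phrases pair into a large antecedent (phrases 1–2, ending imperfect authentic cadence) and a large consequent (phrases 3–4, ending perfect authentic cadence). The antecedent spans bars 1–12.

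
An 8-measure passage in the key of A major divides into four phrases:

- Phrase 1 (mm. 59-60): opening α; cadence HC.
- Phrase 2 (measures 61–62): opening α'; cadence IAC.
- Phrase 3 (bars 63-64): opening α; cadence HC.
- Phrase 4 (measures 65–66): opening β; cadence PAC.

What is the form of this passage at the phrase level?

Four phrases in two halves: the first half (mm. 59–62) ends with an imperfect authentic cadence, the second (bars 63–66) with a perfect authentic cadence — a large antecedent–consequent pair, i.e. a double period.
Phrase 3 begins with the same material as phrase 1, making it parallel.

parallel double period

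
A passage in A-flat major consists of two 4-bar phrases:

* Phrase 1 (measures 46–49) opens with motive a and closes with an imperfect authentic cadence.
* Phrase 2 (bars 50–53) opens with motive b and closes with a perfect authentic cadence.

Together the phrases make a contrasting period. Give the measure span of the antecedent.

The phrase ending with the weaker cadence (imperfect authentic cadence) is the antecedent; the one ending more conclusively (perfect authentic cadence) is the consequent. The antecedent is measures 46–49.

measures 46–49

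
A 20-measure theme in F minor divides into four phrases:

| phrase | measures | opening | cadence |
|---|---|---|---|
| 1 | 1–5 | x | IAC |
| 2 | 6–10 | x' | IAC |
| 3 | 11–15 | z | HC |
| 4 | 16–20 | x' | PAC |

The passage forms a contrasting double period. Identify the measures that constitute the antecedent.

In a double period the four phrases pair into a large antecedent (phrases 1–2, ending imperfect authentic cadence) and a large consequent (phrases 3–4, ending perfect authentic cadence). The antecedent spans mm. 1-10.

measures 1–10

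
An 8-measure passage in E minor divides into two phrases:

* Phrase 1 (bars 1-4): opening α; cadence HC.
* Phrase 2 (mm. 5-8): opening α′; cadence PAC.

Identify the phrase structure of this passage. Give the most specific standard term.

parallel period

Phrase 1 ends with a half cadence (weaker) and phrase 2 with a perfect authentic cadence (stronger): antecedent + consequent = a period.
The two phrases open with the same material (α / α′), so the period is parallel.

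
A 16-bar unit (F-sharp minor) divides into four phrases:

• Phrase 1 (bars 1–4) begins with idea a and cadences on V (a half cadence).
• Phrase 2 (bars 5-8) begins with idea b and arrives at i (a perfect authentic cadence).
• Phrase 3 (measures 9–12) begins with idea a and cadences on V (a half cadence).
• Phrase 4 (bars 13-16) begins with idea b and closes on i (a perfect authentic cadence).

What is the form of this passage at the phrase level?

repeated period

The cadence pattern HC–PAC–HC–PAC is weak–strong twice, and phrases 3–4 restate phrases 1–2: a period heard twice, not a double period (which would end weakly at phrase 2).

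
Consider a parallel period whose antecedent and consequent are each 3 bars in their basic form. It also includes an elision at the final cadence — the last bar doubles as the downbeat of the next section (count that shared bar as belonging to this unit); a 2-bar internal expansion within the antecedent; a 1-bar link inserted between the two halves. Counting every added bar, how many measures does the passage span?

Basic parallel period: 3 + 3 = 6 bars.
6 (basic form) + 2 (internal expansion) + 1 (link) = 9.
The elision shares a bar with the next section but does not change this unit's count.

9 measures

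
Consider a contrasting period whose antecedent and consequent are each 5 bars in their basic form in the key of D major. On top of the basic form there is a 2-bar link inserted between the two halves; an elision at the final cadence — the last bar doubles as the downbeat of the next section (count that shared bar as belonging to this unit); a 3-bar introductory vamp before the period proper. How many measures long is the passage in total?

Basic contrasting period: 5 + 5 = 10 bars.
10 (basic form) + 2 (link) + 3 (introduction) = 15.
The elision shares a bar with the next section but does not change this unit's count.

15 measures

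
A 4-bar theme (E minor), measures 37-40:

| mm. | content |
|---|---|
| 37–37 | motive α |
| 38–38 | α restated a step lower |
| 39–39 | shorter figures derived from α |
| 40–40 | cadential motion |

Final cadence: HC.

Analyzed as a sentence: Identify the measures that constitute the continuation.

measures 39–40

After the presentation (bars 37–38), the continuation covers the fragmentation through the cadence: mm. 39–40.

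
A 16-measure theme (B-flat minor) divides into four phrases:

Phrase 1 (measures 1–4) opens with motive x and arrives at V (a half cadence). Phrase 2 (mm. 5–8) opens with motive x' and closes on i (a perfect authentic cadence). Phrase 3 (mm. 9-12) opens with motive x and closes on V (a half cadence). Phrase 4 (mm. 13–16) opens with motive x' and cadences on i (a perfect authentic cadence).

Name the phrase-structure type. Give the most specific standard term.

repeated period

The cadence pattern HC–PAC–HC–PAC is weak–strong twice, and phrases 3–4 restate phrases 1–2: a period heard twice, not a double period (which would end weakly at phrase 2).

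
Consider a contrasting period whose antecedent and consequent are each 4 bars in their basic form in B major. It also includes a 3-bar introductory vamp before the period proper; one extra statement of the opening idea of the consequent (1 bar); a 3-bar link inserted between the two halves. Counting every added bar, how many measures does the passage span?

15 measures

Basic contrasting period: 4 + 4 = 8 bars.
8 (basic form) + 3 (introduction) + 1 (extra statement) + 3 (link) = 15.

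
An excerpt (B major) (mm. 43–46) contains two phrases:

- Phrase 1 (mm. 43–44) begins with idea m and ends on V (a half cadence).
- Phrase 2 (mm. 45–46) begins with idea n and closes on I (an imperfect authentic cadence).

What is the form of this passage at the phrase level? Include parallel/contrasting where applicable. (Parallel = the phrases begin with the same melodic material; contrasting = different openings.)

contrasting period

Phrase 1 ends with a half cadence (weaker) and phrase 2 with an imperfect authentic cadence (stronger): antecedent + consequent = a period.
The two phrases open with different material (m / n), so the period is contrasting.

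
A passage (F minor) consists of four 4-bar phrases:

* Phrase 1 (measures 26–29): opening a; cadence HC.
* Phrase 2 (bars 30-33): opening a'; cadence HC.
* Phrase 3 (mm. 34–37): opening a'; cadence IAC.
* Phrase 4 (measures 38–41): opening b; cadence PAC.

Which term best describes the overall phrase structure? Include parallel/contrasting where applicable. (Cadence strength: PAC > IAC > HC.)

Four phrases in two halves: the first half (mm. 26-33) ends with a half cadence, the second (mm. 34–41) with a perfect authentic cadence — a large antecedent–consequent pair, i.e. a double period.
Phrase 3 begins with the same material as phrase 1, making it parallel.

parallel double period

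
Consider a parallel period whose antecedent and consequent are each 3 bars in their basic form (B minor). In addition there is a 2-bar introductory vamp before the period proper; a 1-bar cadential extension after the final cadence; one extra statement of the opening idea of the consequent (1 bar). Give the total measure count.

10 measures

Basic parallel period: 3 + 3 = 6 bars.
6 (basic form) + 2 (introduction) + 1 (cadential extension) + 1 (extra statement) = 10.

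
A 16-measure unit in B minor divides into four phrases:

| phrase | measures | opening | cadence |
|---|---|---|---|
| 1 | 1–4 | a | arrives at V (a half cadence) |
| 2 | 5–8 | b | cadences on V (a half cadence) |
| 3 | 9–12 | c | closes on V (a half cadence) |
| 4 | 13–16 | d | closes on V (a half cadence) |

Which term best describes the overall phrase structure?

Phrase 4 ends with a half cadence, no stronger than phrase 2's half cadence, so the four phrases do not form a double period; nor do phrases 3–4 duplicate 1–2, so it is not a repeated period. With no phrase reaching a conclusive cadence, the passage is a phrase group.

phrase group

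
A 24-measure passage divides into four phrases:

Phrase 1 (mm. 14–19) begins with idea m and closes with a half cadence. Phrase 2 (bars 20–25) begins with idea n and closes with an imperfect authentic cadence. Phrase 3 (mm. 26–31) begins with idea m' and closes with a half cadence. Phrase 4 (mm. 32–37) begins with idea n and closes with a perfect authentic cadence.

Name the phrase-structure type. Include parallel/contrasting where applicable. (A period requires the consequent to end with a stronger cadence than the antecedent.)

Four phrases in two halves: the first half (bars 14-25) ends with an imperfect authentic cadence, the second (mm. 26–37) with a perfect authentic cadence — a large antecedent–consequent pair, i.e. a double period.
Phrase 3 begins with the same material as phrase 1, making it parallel.

parallel double period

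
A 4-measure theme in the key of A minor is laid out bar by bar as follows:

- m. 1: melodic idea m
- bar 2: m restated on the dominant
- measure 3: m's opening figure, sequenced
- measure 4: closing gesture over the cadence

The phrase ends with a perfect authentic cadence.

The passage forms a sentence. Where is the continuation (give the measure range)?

After the presentation (mm. 1–2), the continuation covers the fragmentation through the cadence: mm. 3-4.

measures 3–4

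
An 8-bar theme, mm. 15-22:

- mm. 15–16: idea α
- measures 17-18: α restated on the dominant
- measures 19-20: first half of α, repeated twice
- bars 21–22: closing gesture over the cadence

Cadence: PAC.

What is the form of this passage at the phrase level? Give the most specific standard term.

Basic idea (mm. 15–16) + its repetition (measures 17–18) form the presentation; fragmentation and cadence (mm. 19–22) form the continuation — the 8-bar whole is a sentence.

sentence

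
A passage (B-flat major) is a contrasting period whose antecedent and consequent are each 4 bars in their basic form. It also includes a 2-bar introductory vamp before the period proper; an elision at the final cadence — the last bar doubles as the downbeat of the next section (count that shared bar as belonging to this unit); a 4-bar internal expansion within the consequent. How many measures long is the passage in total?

14 measures

Basic contrasting period: 4 + 4 = 8 bars.
8 (basic form) + 2 (introduction) + 4 (internal expansion) = 14.
The elision shares a bar with the next section but does not change this unit's count.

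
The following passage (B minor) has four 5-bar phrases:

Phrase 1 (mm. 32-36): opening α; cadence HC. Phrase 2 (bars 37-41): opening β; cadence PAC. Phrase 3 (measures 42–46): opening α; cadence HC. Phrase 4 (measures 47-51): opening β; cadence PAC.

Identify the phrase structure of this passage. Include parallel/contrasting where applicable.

repeated period

The cadence pattern HC–PAC–HC–PAC is weak–strong twice, and phrases 3–4 restate phrases 1–2: a period heard twice, not a double period (which would end weakly at phrase 2).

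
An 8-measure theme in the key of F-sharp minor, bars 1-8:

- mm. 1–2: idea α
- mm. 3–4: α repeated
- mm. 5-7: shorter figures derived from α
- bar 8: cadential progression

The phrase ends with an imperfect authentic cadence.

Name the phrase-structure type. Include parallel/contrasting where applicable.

sentence

Basic idea (bars 1–2) + its repetition (measures 3–4) form the presentation; fragmentation and cadence (mm. 5–8) form the continuation — the 8-bar whole is a sentence.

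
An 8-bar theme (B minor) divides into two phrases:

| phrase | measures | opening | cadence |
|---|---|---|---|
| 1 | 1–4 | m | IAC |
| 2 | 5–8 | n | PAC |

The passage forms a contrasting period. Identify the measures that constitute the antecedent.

The antecedent is the phrase ending with the weaker cadence (imperfect authentic cadence, phrase 1) and the consequent the one ending more conclusively (perfect authentic cadence, phrase 2); the antecedent is bars 1–4.

measures 1–4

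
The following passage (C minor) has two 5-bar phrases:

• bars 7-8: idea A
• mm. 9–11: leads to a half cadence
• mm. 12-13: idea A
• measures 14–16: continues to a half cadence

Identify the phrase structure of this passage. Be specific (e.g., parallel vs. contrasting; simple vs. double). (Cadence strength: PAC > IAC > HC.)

Both phrases have the same opening (A) and the same cadence (half cadence): the second is a restatement, not a consequent, so this is a repeated phrase rather than a period.

repeated phrase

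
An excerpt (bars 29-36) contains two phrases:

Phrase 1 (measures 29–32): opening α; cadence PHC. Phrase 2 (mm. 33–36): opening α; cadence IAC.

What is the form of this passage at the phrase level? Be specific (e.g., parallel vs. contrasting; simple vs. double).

Phrase 1 ends with a Phrygian half cadence (weaker) and phrase 2 with an imperfect authentic cadence (stronger): antecedent + consequent = a period.
The two phrases open with the same material (α / α), so the period is parallel.

parallel period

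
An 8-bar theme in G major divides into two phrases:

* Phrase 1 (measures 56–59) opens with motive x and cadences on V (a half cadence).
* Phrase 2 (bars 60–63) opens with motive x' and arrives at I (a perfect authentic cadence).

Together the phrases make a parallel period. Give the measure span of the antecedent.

measures 56–59

The phrase ending with the weaker cadence (half cadence) is the antecedent; the one ending more conclusively (perfect authentic cadence) is the consequent. The antecedent is measures 56–59.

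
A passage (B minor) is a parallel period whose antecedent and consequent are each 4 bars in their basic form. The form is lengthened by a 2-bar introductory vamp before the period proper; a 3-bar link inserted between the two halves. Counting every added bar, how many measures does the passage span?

Basic parallel period: 4 + 4 = 8 bars.
8 (basic form) + 2 (introduction) + 3 (link) = 13.

13 measures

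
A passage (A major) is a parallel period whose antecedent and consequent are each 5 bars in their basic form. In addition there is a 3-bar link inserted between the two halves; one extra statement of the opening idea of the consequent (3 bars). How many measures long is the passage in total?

Basic parallel period: 5 + 5 = 10 bars.
10 (basic form) + 3 (link) + 3 (extra statement) = 16.

16 measures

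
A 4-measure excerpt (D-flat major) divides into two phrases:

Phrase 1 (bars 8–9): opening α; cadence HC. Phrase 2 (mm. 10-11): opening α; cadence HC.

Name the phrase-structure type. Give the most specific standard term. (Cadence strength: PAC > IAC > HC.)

repeated phrase

Both phrases have the same opening (α) and the same cadence (half cadence): the second is a restatement, not a consequent, so this is a repeated phrase rather than a period.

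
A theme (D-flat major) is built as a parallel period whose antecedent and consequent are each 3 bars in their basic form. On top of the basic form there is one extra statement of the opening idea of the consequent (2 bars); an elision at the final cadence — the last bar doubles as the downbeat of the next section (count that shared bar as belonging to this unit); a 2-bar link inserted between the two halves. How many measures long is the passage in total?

Basic parallel period: 3 + 3 = 6 bars.
6 (basic form) + 2 (extra statement) + 2 (link) = 10.
The elision shares a bar with the next section but does not change this unit's count.

10 measures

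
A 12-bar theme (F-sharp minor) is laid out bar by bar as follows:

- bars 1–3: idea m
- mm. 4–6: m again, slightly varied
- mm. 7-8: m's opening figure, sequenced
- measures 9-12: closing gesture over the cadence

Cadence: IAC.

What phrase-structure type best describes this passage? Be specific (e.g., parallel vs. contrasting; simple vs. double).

Basic idea (measures 1-3) + its repetition (measures 4–6) form the presentation; fragmentation and cadence (bars 7–12) form the continuation — the 12-bar whole is a sentence.

sentence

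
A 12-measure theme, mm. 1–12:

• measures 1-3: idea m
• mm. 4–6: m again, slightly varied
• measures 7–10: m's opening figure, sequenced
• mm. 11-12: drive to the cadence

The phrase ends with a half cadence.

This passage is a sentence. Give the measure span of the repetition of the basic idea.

The presentation of a sentence is the basic idea (mm. 1-3) plus its repetition (mm. 4–6); the repetition of the basic idea is therefore bars 4–6.

measures 4–6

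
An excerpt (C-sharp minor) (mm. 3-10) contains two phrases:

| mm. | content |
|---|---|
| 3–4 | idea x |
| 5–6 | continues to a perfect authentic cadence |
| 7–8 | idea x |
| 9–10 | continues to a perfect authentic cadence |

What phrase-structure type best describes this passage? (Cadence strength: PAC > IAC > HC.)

Both phrases have the same opening (x) and the same cadence (perfect authentic cadence): the second is a restatement, not a consequent, so this is a repeated phrase rather than a period.

repeated phrase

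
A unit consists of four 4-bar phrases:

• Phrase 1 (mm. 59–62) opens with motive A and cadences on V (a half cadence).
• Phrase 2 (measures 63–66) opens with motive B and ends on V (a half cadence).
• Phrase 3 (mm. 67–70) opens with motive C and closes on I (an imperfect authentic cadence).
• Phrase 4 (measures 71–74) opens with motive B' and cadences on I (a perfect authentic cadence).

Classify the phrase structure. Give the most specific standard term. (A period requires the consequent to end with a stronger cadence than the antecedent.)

contrasting double period

Four phrases in two halves: the first half (measures 59–66) ends with a half cadence, the second (mm. 67–74) with a perfect authentic cadence — a large antecedent–consequent pair, i.e. a double period.
Phrase 3 begins with different material from phrase 1, making it contrasting.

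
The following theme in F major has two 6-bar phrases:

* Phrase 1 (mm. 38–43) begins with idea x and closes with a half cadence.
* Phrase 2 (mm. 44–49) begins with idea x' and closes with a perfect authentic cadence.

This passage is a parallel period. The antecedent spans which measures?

The antecedent is the phrase ending with the weaker cadence (half cadence, phrase 1) and the consequent the one ending more conclusively (perfect authentic cadence, phrase 2); the antecedent is bars 38-43.

measures 38–43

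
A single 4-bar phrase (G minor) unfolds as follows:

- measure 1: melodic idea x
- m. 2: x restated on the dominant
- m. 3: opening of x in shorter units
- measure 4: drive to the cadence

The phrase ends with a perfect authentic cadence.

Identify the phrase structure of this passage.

Basic idea (m. 1) + its repetition (measure 2) form the presentation; fragmentation and cadence (mm. 3-4) form the continuation — the 4-bar whole is a sentence.

sentence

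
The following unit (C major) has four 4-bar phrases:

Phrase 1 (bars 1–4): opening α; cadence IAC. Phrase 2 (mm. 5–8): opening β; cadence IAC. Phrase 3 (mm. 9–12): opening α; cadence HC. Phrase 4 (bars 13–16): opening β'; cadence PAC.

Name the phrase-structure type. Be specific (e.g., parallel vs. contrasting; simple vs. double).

Four phrases in two halves: the first half (measures 1–8) ends with an imperfect authentic cadence, the second (mm. 9–16) with a perfect authentic cadence — a large antecedent–consequent pair, i.e. a double period.
Phrase 3 begins with the same material as phrase 1, making it parallel.

parallel double period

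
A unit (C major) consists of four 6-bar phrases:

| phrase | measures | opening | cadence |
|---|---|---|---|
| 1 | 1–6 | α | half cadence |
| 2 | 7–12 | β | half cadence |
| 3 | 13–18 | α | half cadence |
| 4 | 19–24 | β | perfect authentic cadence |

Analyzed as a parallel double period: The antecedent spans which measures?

measures 1–12

In a double period the four phrases pair into a large antecedent (phrases 1–2, ending half cadence) and a large consequent (phrases 3–4, ending perfect authentic cadence). The antecedent spans mm. 1–12.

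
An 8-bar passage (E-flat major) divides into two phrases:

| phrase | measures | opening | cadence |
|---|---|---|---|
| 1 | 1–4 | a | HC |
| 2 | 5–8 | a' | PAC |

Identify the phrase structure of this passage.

Phrase 1 ends with a half cadence (weaker) and phrase 2 with a perfect authentic cadence (stronger): antecedent + consequent = a period.
The two phrases open with the same material (a / a'), so the period is parallel.

parallel period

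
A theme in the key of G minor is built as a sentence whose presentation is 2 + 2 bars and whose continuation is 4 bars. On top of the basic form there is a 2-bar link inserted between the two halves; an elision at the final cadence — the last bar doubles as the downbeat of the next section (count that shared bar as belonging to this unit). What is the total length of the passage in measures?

10 measures

Basic sentence: 2 + 2 + 4 = 8 bars.
8 (basic form) + 2 (link) = 10.
The elision shares a bar with the next section but does not change this unit's count.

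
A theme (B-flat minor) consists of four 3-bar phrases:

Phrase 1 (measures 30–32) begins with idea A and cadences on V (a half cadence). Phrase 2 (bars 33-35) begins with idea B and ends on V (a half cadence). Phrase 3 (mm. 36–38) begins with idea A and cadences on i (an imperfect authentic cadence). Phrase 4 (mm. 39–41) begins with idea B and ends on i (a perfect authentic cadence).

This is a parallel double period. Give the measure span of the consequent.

measures 36–41

In a double period the first pair of phrases (ending half cadence) is the large antecedent and the second pair (ending perfect authentic cadence) is the large consequent; the consequent is measures 36–41.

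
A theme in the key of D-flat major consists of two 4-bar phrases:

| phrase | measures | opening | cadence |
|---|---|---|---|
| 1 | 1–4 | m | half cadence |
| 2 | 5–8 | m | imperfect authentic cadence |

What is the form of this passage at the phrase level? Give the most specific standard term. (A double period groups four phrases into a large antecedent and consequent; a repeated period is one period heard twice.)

parallel period

Phrase 1 ends with a half cadence (weaker) and phrase 2 with an imperfect authentic cadence (stronger): antecedent + consequent = a period.
The two phrases open with the same material (m / m), so the period is parallel.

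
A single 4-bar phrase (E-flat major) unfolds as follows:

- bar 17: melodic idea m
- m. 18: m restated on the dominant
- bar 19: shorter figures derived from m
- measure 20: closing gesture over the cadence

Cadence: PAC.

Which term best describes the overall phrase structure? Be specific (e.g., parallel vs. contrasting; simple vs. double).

Basic idea (m. 17) + its repetition (measure 18) form the presentation; fragmentation and cadence (mm. 19-20) form the continuation — the 4-bar whole is a sentence.

sentence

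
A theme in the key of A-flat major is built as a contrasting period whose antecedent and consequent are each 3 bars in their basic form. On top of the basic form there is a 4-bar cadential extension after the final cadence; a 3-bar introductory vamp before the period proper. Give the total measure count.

Basic contrasting period: 3 + 3 = 6 bars.
6 (basic form) + 4 (cadential extension) + 3 (introduction) = 13.

13 measures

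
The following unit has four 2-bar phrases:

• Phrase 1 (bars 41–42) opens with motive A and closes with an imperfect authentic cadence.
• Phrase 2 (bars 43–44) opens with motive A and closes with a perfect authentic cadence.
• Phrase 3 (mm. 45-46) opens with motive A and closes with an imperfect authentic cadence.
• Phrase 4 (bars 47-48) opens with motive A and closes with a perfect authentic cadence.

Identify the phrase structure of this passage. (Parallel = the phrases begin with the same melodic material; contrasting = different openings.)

repeated period

The cadence pattern IAC–PAC–IAC–PAC is weak–strong twice, and phrases 3–4 restate phrases 1–2: a period heard twice, not a double period (which would end weakly at phrase 2).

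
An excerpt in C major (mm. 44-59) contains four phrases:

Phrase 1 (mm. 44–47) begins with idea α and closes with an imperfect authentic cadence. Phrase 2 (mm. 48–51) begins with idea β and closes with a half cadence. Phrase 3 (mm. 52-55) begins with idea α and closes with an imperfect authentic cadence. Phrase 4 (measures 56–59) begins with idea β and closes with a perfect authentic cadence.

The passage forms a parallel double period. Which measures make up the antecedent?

In a double period the four phrases pair into a large antecedent (phrases 1–2, ending half cadence) and a large consequent (phrases 3–4, ending perfect authentic cadence). The antecedent spans measures 44–51.

measures 44–51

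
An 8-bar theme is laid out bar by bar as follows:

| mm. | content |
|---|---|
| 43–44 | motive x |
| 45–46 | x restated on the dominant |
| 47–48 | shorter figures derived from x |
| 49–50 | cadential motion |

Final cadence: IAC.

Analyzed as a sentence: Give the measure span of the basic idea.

measures 43–44

The presentation of a sentence is the basic idea (bars 43–44) plus its repetition (mm. 45–46); the basic idea is therefore mm. 43-44.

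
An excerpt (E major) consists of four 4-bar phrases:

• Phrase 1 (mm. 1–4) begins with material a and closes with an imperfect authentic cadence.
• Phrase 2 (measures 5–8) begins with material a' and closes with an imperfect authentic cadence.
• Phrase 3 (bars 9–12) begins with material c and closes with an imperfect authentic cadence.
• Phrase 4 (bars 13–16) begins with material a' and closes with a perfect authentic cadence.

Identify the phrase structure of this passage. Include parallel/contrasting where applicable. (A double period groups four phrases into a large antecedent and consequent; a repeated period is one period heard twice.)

contrasting double period

Four phrases in two halves: the first half (mm. 1-8) ends with an imperfect authentic cadence, the second (mm. 9–16) with a perfect authentic cadence — a large antecedent–consequent pair, i.e. a double period.
Phrase 3 begins with different material from phrase 1, making it contrasting.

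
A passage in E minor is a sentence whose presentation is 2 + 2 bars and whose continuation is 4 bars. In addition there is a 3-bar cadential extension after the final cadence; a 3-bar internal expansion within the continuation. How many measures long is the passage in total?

Basic sentence: 2 + 2 + 4 = 8 bars.
8 (basic form) + 3 (cadential extension) + 3 (internal expansion) = 14.

14 measures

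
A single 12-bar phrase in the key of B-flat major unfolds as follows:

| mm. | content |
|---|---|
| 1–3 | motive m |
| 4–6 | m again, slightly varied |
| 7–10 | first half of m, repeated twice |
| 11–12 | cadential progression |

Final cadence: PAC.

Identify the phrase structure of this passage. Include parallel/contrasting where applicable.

Basic idea (bars 1–3) + its repetition (mm. 4-6) form the presentation; fragmentation and cadence (mm. 7–12) form the continuation — the 12-bar whole is a sentence.

sentence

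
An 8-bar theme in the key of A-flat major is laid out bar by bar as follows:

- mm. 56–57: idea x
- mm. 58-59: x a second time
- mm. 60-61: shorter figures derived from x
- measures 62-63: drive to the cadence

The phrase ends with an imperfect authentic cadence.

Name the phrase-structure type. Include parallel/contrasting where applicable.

Basic idea (mm. 56-57) + its repetition (measures 58-59) form the presentation; fragmentation and cadence (bars 60–63) form the continuation — the 8-bar whole is a sentence.

sentence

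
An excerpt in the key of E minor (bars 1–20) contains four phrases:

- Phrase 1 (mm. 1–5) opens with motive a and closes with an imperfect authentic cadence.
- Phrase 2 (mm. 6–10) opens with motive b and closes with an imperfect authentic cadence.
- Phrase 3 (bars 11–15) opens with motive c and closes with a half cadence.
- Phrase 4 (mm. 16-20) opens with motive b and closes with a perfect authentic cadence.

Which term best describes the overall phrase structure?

Four phrases in two halves: the first half (mm. 1–10) ends with an imperfect authentic cadence, the second (mm. 11–20) with a perfect authentic cadence — a large antecedent–consequent pair, i.e. a double period.
Phrase 3 begins with different material from phrase 1, making it contrasting.

contrasting double period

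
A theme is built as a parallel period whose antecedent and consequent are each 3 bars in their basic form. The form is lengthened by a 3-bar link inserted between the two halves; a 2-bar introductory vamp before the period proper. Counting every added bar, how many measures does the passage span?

11 measures

Basic parallel period: 3 + 3 = 6 bars.
6 (basic form) + 3 (link) + 2 (introduction) = 11.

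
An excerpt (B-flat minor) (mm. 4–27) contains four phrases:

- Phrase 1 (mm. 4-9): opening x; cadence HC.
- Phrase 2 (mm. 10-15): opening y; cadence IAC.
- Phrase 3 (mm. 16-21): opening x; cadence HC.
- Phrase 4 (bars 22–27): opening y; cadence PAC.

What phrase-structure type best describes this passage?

parallel double period

Four phrases in two halves: the first half (mm. 4–15) ends with an imperfect authentic cadence, the second (bars 16–27) with a perfect authentic cadence — a large antecedent–consequent pair, i.e. a double period.
Phrase 3 begins with the same material as phrase 1, making it parallel.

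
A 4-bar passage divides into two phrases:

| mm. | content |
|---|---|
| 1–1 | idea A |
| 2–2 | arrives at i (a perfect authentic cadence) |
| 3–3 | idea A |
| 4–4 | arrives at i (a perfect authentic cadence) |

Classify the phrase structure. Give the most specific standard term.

Both phrases have the same opening (A) and the same cadence (perfect authentic cadence): the second is a restatement, not a consequent, so this is a repeated phrase rather than a period.

repeated phrase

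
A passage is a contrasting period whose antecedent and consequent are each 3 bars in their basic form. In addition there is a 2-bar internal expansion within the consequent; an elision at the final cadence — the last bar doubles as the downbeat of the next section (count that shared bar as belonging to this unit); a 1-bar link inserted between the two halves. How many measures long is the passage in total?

Basic contrasting period: 3 + 3 = 6 bars.
6 (basic form) + 2 (internal expansion) + 1 (link) = 9.
The elision shares a bar with the next section but does not change this unit's count.

9 measures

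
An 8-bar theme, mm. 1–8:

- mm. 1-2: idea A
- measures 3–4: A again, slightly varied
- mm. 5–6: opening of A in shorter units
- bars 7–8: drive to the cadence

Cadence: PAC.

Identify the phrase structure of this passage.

Basic idea (mm. 1–2) + its repetition (measures 3–4) form the presentation; fragmentation and cadence (mm. 5–8) form the continuation — the 8-bar whole is a sentence.

sentence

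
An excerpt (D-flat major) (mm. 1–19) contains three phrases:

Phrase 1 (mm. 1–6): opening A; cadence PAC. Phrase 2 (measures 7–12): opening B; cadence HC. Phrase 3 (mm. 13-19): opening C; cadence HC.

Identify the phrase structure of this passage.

phrase group

The final phrase closes with a half cadence, which is not stronger than the preceding half cadence; the 3 phrases lack an overall antecedent–consequent design and so form a phrase group.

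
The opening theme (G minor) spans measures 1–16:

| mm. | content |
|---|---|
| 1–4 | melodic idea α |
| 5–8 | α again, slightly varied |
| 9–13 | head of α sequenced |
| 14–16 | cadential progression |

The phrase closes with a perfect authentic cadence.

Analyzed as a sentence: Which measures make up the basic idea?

The presentation of a sentence is the basic idea (measures 1-4) plus its repetition (mm. 5-8); the basic idea is therefore mm. 1–4.

measures 1–4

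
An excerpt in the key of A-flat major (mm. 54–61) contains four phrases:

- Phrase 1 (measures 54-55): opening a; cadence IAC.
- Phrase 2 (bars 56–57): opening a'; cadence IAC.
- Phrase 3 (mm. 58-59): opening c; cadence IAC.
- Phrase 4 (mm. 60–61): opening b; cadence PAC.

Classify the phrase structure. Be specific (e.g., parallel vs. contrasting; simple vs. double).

Four phrases in two halves: the first half (bars 54–57) ends with an imperfect authentic cadence, the second (measures 58-61) with a perfect authentic cadence — a large antecedent–consequent pair, i.e. a double period.
Phrase 3 begins with different material from phrase 1, making it contrasting.

contrasting double period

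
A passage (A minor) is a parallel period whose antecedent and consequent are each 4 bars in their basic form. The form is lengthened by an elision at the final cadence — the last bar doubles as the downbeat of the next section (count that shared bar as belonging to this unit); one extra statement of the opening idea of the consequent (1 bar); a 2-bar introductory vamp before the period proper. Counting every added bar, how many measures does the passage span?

11 measures

Basic parallel period: 4 + 4 = 8 bars.
8 (basic form) + 1 (extra statement) + 2 (introduction) = 11.
The elision shares a bar with the next section but does not change this unit's count.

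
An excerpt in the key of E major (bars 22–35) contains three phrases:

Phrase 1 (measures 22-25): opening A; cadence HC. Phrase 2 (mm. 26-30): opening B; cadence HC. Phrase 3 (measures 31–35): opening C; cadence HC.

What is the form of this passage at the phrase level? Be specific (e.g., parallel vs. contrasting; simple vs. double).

phrase group

The final phrase closes with a half cadence, which is not stronger than the preceding half cadence; the 3 phrases lack an overall antecedent–consequent design and so form a phrase group.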